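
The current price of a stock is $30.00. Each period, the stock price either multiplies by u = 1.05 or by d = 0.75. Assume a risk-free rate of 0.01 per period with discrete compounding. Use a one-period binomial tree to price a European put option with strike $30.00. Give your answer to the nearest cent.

$0.99

Risk-neutral probability p = (1 + 0.01 − 0.75)/(1.05 − 0.75) = 0.2600/0.3000 = 0.8667
Terminal stock prices: S_u = 31.5, S_d = 22.5
Terminal payoffs (K − S): max(-1.5, 0) = 0, max(7.5, 0) = 7.5
Node 0 (S = 30): V_0 = 1/1.01·[0.8667·0.0000 + 0.1333·7.5000] = 0.9901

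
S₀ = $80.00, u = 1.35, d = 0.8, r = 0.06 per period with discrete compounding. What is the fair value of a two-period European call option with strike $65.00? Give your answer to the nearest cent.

Risk-neutral probability p = (1 + 0.06 − 0.8)/(1.35 − 0.8) = 0.2600/0.5500 = 0.4727
Terminal stock prices: S_uu = 145.8, S_ud = 86.4, S_dd = 51.2
Terminal payoffs (S − K): max(80.8, 0) = 80.8, max(21.4, 0) = 21.4, max(-13.8, 0) = 0
Node u (S = 108): V_u = 1/1.06·[0.4727·80.8000 + 0.5273·21.4000] = 46.6792
Node d (S = 64): V_d = 1/1.06·[0.4727·21.4000 + 0.5273·0.0000] = 9.5437
Node 0 (S = 80): V_0 = 1/1.06·[0.4727·46.6792 + 0.5273·9.5437] = 25.5648

$25.56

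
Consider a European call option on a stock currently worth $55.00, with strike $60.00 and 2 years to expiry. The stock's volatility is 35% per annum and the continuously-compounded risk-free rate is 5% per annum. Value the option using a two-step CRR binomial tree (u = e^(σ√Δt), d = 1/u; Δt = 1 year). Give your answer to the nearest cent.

$10.81

CRR parameters: u = e^(σ√Δt) = e^(0.35·√1) = 1.4191, d = 1/u = 0.7047
Per-period rate: rΔt = 0.05·1 = 0.05, so R = e^0.05 = 1.0513
Risk-neutral probability p = (e^0.05 − 0.7047)/(1.4191 − 0.7047) = 0.3466/0.7144 = 0.4852
Terminal stock prices: S_uu = 110.8, S_ud = 55, S_dd = 27.31
Terminal payoffs (S − K): max(50.76, 0) = 50.76, max(-5, 0) = 0, max(-32.69, 0) = 0
Node u (S = 78.05): V_u = e^(−0.05)·[0.4852·50.7564 + 0.5148·0.0000] = 23.4236
Node d (S = 38.76): V_d = e^(−0.05)·[0.4852·0.0000 + 0.5148·0.0000] = 0.0000
Node 0 (S = 55): V_0 = e^(−0.05)·[0.4852·23.4236 + 0.5148·0.0000] = 10.8098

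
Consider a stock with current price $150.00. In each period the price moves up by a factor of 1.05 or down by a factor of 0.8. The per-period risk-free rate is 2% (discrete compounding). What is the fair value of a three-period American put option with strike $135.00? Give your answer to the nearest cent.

Risk-neutral probability p = (1 + 0.02 − 0.8)/(1.05 − 0.8) = 0.2200/0.2500 = 0.8800
Terminal stock prices: S_uuu = 173.6, S_uud = 132.3, S_udd = 100.8, S_ddd = 76.8
Terminal payoffs (K − S): max(-38.64, 0) = 0, max(2.7, 0) = 2.7, max(34.2, 0) = 34.2, max(58.2, 0) = 58.2
Node uu (S = 165.4): continuation = 1/1.02·[0.8800·0.0000 + 0.1200·2.7000] = 0.3176; exercise value = 0.0000 ≤ continuation, so V_uu = 0.3176
Node ud (S = 126): continuation = 1/1.02·[0.8800·2.7000 + 0.1200·34.2000] = 6.3529; exercise value = 9.0000 > continuation, so V_ud = 9.0000 (exercise)
Node dd (S = 96): continuation = 1/1.02·[0.8800·34.2000 + 0.1200·58.2000] = 36.3529; exercise value = 39.0000 > continuation, so V_dd = 39.0000 (exercise)
Node u (S = 157.5): continuation = 1/1.02·[0.8800·0.3176 + 0.1200·9.0000] = 1.3329; exercise value = 0.0000 ≤ continuation, so V_u = 1.3329
Node d (S = 120): continuation = 1/1.02·[0.8800·9.0000 + 0.1200·39.0000] = 12.3529; exercise value = 15.0000 > continuation, so V_d = 15.0000 (exercise)
Node 0 (S = 150): continuation = 1/1.02·[0.8800·1.3329 + 0.1200·15.0000] = 2.9146; exercise value = 0.0000 ≤ continuation, so V_0 = 2.9146

$2.91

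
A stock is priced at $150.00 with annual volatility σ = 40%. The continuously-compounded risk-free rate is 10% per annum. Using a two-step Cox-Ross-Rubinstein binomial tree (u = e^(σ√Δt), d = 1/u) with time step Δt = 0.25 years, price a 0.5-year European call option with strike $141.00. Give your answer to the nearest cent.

$25.00

CRR parameters: u = e^(σ√Δt) = e^(0.4·√0.25) = 1.2214, d = 1/u = 0.8187
Per-period rate: rΔt = 0.1·0.25 = 0.025, so R = e^0.025 = 1.0253
Risk-neutral probability p = (e^0.025 − 0.8187)/(1.2214 − 0.8187) = 0.2066/0.4027 = 0.5130
Terminal stock prices: S_uu = 223.8, S_ud = 150, S_dd = 100.5
Terminal payoffs (S − K): max(82.77, 0) = 82.77, max(9, 0) = 9, max(-40.45, 0) = 0
Node u (S = 183.2): V_u = e^(−0.025)·[0.5130·82.7737 + 0.4870·9.0000] = 45.6917
Node d (S = 122.8): V_d = e^(−0.025)·[0.5130·9.0000 + 0.4870·0.0000] = 4.5033
Node 0 (S = 150): V_0 = e^(−0.025)·[0.5130·45.6917 + 0.4870·4.5033] = 25.0014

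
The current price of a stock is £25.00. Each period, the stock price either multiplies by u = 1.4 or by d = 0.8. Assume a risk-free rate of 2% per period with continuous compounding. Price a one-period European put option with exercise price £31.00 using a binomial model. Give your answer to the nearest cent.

Risk-neutral probability p = (e^0.02 − 0.8)/(1.4 − 0.8) = 0.2202/0.6000 = 0.3670
Terminal stock prices: S_u = 35, S_d = 20
Terminal payoffs (K − S): max(-4, 0) = 0, max(11, 0) = 11
Node 0 (S = 25): V_0 = e^(−0.02)·[0.3670·0.0000 + 0.6330·11.0000] = 6.8251

£6.83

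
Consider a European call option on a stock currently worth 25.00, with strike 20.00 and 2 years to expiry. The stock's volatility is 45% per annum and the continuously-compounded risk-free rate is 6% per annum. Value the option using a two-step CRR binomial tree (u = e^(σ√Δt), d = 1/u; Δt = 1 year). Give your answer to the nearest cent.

9.85

CRR parameters: u = e^(σ√Δt) = e^(0.45·√1) = 1.5683, d = 1/u = 0.6376
Per-period rate: rΔt = 0.06·1 = 0.06, so R = e^0.06 = 1.0618
Risk-neutral probability p = (e^0.06 − 0.6376)/(1.5683 − 0.6376) = 0.4242/0.9307 = 0.4558
Terminal stock prices: S_uu = 61.49, S_ud = 25, S_dd = 10.16
Terminal payoffs (S − K): max(41.49, 0) = 41.49, max(5, 0) = 5, max(-9.836, 0) = 0
Node u (S = 39.21): V_u = e^(−0.06)·[0.4558·41.4901 + 0.5442·5.0000] = 20.3725
Node d (S = 15.94): V_d = e^(−0.06)·[0.4558·5.0000 + 0.5442·0.0000] = 2.1463
Node 0 (S = 25): V_0 = e^(−0.06)·[0.4558·20.3725 + 0.5442·2.1463] = 9.8451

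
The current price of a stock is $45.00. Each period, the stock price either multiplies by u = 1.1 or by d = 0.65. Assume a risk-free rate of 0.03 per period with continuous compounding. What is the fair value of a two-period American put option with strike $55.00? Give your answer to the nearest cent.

$10.00

Risk-neutral probability p = (e^0.03 − 0.65)/(1.1 − 0.65) = 0.3805/0.4500 = 0.8455
Terminal stock prices: S_uu = 54.45, S_ud = 32.18, S_dd = 19.01
Terminal payoffs (K − S): max(0.55, 0) = 0.55, max(22.82, 0) = 22.82, max(35.99, 0) = 35.99
Node u (S = 49.5): continuation = e^(−0.03)·[0.8455·0.5500 + 0.1545·22.8250] = 3.8745; exercise value = 5.5000 > continuation, so V_u = 5.5000 (exercise)
Node d (S = 29.25): continuation = e^(−0.03)·[0.8455·22.8250 + 0.1545·35.9875] = 24.1245; exercise value = 25.7500 > continuation, so V_d = 25.7500 (exercise)
Node 0 (S = 45): continuation = e^(−0.03)·[0.8455·5.5000 + 0.1545·25.7500] = 8.3745; exercise value = 10.0000 > continuation, so V_0 = 10.0000 (exercise)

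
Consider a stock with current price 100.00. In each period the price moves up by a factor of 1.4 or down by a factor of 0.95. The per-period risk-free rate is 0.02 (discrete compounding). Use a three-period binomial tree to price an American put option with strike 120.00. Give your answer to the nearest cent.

Risk-neutral probability p = (1 + 0.02 − 0.95)/(1.4 − 0.95) = 0.0700/0.4500 = 0.1556
Terminal stock prices: S_uuu = 274.4, S_uud = 186.2, S_udd = 126.3, S_ddd = 85.74
Terminal payoffs (K − S): max(-154.4, 0) = 0, max(-66.2, 0) = 0, max(-6.35, 0) = 0, max(34.26, 0) = 34.26
Node uu (S = 196): continuation = 1/1.02·[0.1556·0.0000 + 0.8444·0.0000] = 0.0000; exercise value = 0.0000 ≤ continuation, so V_uu = 0.0000
Node ud (S = 133): continuation = 1/1.02·[0.1556·0.0000 + 0.8444·0.0000] = 0.0000; exercise value = 0.0000 ≤ continuation, so V_ud = 0.0000
Node dd (S = 90.25): continuation = 1/1.02·[0.1556·0.0000 + 0.8444·34.2625] = 28.3655; exercise value = 29.7500 > continuation, so V_dd = 29.7500 (exercise)
Node u (S = 140): continuation = 1/1.02·[0.1556·0.0000 + 0.8444·0.0000] = 0.0000; exercise value = 0.0000 ≤ continuation, so V_u = 0.0000
Node d (S = 95): continuation = 1/1.02·[0.1556·0.0000 + 0.8444·29.7500] = 24.6296; exercise value = 25.0000 > continuation, so V_d = 25.0000 (exercise)
Node 0 (S = 100): continuation = 1/1.02·[0.1556·0.0000 + 0.8444·25.0000] = 20.6972; exercise value = 20.0000 ≤ continuation, so V_0 = 20.6972

20.70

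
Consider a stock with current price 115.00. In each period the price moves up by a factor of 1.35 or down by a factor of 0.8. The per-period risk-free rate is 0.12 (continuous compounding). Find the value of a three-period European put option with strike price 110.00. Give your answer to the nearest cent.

Risk-neutral probability p = (e^0.12 − 0.8)/(1.35 − 0.8) = 0.3275/0.5500 = 0.5954
Terminal stock prices: S_uuu = 282.9, S_uud = 167.7, S_udd = 99.36, S_ddd = 58.88
Terminal payoffs (K − S): max(-172.9, 0) = 0, max(-57.67, 0) = 0, max(10.64, 0) = 10.64, max(51.12, 0) = 51.12
Node uu (S = 209.6): V_uu = e^(−0.12)·[0.5954·0.0000 + 0.4046·0.0000] = 0.0000
Node ud (S = 124.2): V_ud = e^(−0.12)·[0.5954·0.0000 + 0.4046·10.6400] = 3.8177
Node dd (S = 73.6): V_dd = e^(−0.12)·[0.5954·10.6400 + 0.4046·51.1200] = 23.9612
Node u (S = 155.2): V_u = e^(−0.12)·[0.5954·0.0000 + 0.4046·3.8177] = 1.3698
Node d (S = 92): V_d = e^(−0.12)·[0.5954·3.8177 + 0.4046·23.9612] = 10.6136
Node 0 (S = 115): V_0 = e^(−0.12)·[0.5954·1.3698 + 0.4046·10.6136] = 4.5316

4.53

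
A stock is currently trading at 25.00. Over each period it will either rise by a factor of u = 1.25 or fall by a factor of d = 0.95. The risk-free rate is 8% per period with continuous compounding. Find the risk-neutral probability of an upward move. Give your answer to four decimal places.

p = 0.4443

Risk-neutral probability p = (e^0.08 − 0.95)/(1.25 − 0.95) = 0.1333/0.3000 = 0.4443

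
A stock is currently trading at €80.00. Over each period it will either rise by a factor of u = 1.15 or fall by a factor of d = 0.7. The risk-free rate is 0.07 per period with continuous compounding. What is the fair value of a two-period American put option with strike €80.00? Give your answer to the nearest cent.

Risk-neutral probability p = (e^0.07 − 0.7)/(1.15 − 0.7) = 0.3725/0.4500 = 0.8278
Terminal stock prices: S_uu = 105.8, S_ud = 64.4, S_dd = 39.2
Terminal payoffs (K − S): max(-25.8, 0) = 0, max(15.6, 0) = 15.6, max(40.8, 0) = 40.8
Node u (S = 92): continuation = e^(−0.07)·[0.8278·0.0000 + 0.1722·15.6000] = 2.5048; exercise value = 0.0000 ≤ continuation, so V_u = 2.5048
Node d (S = 56): continuation = e^(−0.07)·[0.8278·15.6000 + 0.1722·40.8000] = 18.5915; exercise value = 24.0000 > continuation, so V_d = 24.0000 (exercise)
Node 0 (S = 80): continuation = e^(−0.07)·[0.8278·2.5048 + 0.1722·24.0000] = 5.7867; exercise value = 0.0000 ≤ continuation, so V_0 = 5.7867

€5.79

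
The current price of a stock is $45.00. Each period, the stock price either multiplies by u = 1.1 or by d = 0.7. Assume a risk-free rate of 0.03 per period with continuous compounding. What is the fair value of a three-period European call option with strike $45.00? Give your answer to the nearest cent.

$7.68

Risk-neutral probability p = (e^0.03 − 0.7)/(1.1 − 0.7) = 0.3305/0.4000 = 0.8261
Terminal stock prices: S_uuu = 59.9, S_uud = 38.12, S_udd = 24.25, S_ddd = 15.43
Terminal payoffs (S − K): max(14.9, 0) = 14.9, max(-6.885, 0) = 0, max(-20.75, 0) = 0, max(-29.57, 0) = 0
Node uu (S = 54.45): V_uu = e^(−0.03)·[0.8261·14.8950 + 0.1739·0.0000] = 11.9416
Node ud (S = 34.65): V_ud = e^(−0.03)·[0.8261·0.0000 + 0.1739·0.0000] = 0.0000
Node dd (S = 22.05): V_dd = e^(−0.03)·[0.8261·0.0000 + 0.1739·0.0000] = 0.0000
Node u (S = 49.5): V_u = e^(−0.03)·[0.8261·11.9416 + 0.1739·0.0000] = 9.5738
Node d (S = 31.5): V_d = e^(−0.03)·[0.8261·0.0000 + 0.1739·0.0000] = 0.0000
Node 0 (S = 45): V_0 = e^(−0.03)·[0.8261·9.5738 + 0.1739·0.0000] = 7.6755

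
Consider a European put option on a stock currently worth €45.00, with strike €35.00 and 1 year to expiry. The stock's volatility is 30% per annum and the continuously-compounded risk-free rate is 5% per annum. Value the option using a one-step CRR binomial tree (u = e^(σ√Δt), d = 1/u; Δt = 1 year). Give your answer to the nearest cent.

€0.78

CRR parameters: u = e^(σ√Δt) = e^(0.3·√1) = 1.3499, d = 1/u = 0.7408
Per-period rate: rΔt = 0.05·1 = 0.05, so R = e^0.05 = 1.0513
Risk-neutral probability p = (e^0.05 − 0.7408)/(1.3499 − 0.7408) = 0.3105/0.6090 = 0.5097
Terminal stock prices: S_u = 60.74, S_d = 33.34
Terminal payoffs (K − S): max(-25.74, 0) = 0, max(1.663, 0) = 1.663
Node 0 (S = 45): V_0 = e^(−0.05)·[0.5097·0.0000 + 0.4903·1.6632] = 0.7756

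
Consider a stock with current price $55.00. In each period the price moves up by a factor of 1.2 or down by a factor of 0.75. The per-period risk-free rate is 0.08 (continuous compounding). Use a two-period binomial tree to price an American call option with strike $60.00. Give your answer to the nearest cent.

$8.97

Risk-neutral probability p = (e^0.08 − 0.75)/(1.2 − 0.75) = 0.3333/0.4500 = 0.7406
Terminal stock prices: S_uu = 79.2, S_ud = 49.5, S_dd = 30.94
Terminal payoffs (S − K): max(19.2, 0) = 19.2, max(-10.5, 0) = 0, max(-29.06, 0) = 0
Node u (S = 66): continuation = e^(−0.08)·[0.7406·19.2000 + 0.2594·0.0000] = 13.1269; exercise value = 6.0000 ≤ continuation, so V_u = 13.1269
Node d (S = 41.25): continuation = e^(−0.08)·[0.7406·0.0000 + 0.2594·0.0000] = 0.0000; exercise value = 0.0000 ≤ continuation, so V_d = 0.0000
Node 0 (S = 55): continuation = e^(−0.08)·[0.7406·13.1269 + 0.2594·0.0000] = 8.9748; exercise value = 0.0000 ≤ continuation, so V_0 = 8.9748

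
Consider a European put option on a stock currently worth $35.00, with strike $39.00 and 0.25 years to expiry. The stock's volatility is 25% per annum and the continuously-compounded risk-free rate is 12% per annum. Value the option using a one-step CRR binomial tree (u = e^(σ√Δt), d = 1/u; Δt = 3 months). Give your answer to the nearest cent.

CRR parameters: u = e^(σ√Δt) = e^(0.25·√0.25) = 1.1331, d = 1/u = 0.8825
Per-period rate: rΔt = 0.12·0.25 = 0.03, so R = e^0.03 = 1.0305
Risk-neutral probability p = (e^0.03 − 0.8825)/(1.1331 − 0.8825) = 0.1480/0.2507 = 0.5903
Terminal stock prices: S_u = 39.66, S_d = 30.89
Terminal payoffs (K − S): max(-0.6602, 0) = 0, max(8.113, 0) = 8.113
Node 0 (S = 35): V_0 = e^(−0.03)·[0.5903·0.0000 + 0.4097·8.1126] = 3.2256

$3.23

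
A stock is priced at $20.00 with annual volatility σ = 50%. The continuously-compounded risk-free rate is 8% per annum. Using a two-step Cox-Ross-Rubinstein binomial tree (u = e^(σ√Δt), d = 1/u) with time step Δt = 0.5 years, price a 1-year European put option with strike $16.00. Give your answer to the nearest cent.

CRR parameters: u = e^(σ√Δt) = e^(0.5·√0.5) = 1.4241, d = 1/u = 0.7022
Per-period rate: rΔt = 0.08·0.5 = 0.04, so R = e^0.04 = 1.0408
Risk-neutral probability p = (e^0.04 − 0.7022)/(1.4241 − 0.7022) = 0.3386/0.7219 = 0.4691
Terminal stock prices: S_uu = 40.56, S_ud = 20, S_dd = 9.861
Terminal payoffs (K − S): max(-24.56, 0) = 0, max(-4, 0) = 0, max(6.139, 0) = 6.139
Node u (S = 28.48): V_u = e^(−0.04)·[0.4691·0.0000 + 0.5309·0.0000] = 0.0000
Node d (S = 14.04): V_d = e^(−0.04)·[0.4691·0.0000 + 0.5309·6.1386] = 3.1315
Node 0 (S = 20): V_0 = e^(−0.04)·[0.4691·0.0000 + 0.5309·3.1315] = 1.5975

$1.60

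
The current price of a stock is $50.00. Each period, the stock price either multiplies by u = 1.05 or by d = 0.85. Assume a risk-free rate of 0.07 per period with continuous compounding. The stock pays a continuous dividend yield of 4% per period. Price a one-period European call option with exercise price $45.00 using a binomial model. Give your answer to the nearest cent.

Per-period risk-free factor R = e^0.07 = 1.0725; dividend-adjusted growth = e^(0.07−0.04) = 1.0305.
Risk-neutral probability p = (1.0305 − 0.85)/(1.05 − 0.85) = 0.1805/0.2000 = 0.9023
Terminal stock prices: S_u = 52.5, S_d = 42.5
Terminal payoffs (S − K): max(7.5, 0) = 7.5, max(-2.5, 0) = 0
Node 0 (S = 50): V_0 = e^(−0.07)·[0.9023·7.5000 + 0.0977·0.0000] = 6.3096

$6.31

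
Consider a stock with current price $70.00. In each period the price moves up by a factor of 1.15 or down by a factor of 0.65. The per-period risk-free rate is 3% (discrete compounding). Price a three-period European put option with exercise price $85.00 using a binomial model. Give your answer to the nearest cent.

Risk-neutral probability p = (1 + 0.03 − 0.65)/(1.15 − 0.65) = 0.3800/0.5000 = 0.7600
Terminal stock prices: S_uuu = 106.5, S_uud = 60.17, S_udd = 34.01, S_ddd = 19.22
Terminal payoffs (K − S): max(-21.46, 0) = 0, max(24.83, 0) = 24.83, max(50.99, 0) = 50.99, max(65.78, 0) = 65.78
Node uu (S = 92.57): V_uu = 1/1.03·[0.7600·0.0000 + 0.2400·24.8263] = 5.7848
Node ud (S = 52.33): V_ud = 1/1.03·[0.7600·24.8263 + 0.2400·50.9887] = 30.1993
Node dd (S = 29.58): V_dd = 1/1.03·[0.7600·50.9887 + 0.2400·65.7763] = 52.9493
Node u (S = 80.5): V_u = 1/1.03·[0.7600·5.7848 + 0.2400·30.1993] = 11.3051
Node d (S = 45.5): V_d = 1/1.03·[0.7600·30.1993 + 0.2400·52.9493] = 34.6207
Node 0 (S = 70): V_0 = 1/1.03·[0.7600·11.3051 + 0.2400·34.6207] = 16.4086

$16.41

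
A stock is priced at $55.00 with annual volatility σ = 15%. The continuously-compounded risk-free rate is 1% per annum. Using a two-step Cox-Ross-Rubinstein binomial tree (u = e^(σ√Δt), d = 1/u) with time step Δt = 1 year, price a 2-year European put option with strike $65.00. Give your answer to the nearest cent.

$10.94

CRR parameters: u = e^(σ√Δt) = e^(0.15·√1) = 1.1618, d = 1/u = 0.8607
Per-period rate: rΔt = 0.01·1 = 0.01, so R = e^0.01 = 1.0101
Risk-neutral probability p = (e^0.01 − 0.8607)/(1.1618 − 0.8607) = 0.1493/0.3011 = 0.4959
Terminal stock prices: S_uu = 74.24, S_ud = 55, S_dd = 40.75
Terminal payoffs (K − S): max(-9.242, 0) = 0, max(10, 0) = 10, max(24.25, 0) = 24.25
Node u (S = 63.9): V_u = e^(−0.01)·[0.4959·0.0000 + 0.5041·10.0000] = 4.9904
Node d (S = 47.34): V_d = e^(−0.01)·[0.4959·10.0000 + 0.5041·24.2550] = 17.0143
Node 0 (S = 55): V_0 = e^(−0.01)·[0.4959·4.9904 + 0.5041·17.0143] = 10.9411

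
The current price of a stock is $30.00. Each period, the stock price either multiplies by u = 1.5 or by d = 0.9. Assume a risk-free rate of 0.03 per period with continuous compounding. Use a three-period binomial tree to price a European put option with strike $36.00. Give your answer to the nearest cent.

Risk-neutral probability p = (e^0.03 − 0.9)/(1.5 − 0.9) = 0.1305/0.6000 = 0.2174
Terminal stock prices: S_uuu = 101.2, S_uud = 60.75, S_udd = 36.45, S_ddd = 21.87
Terminal payoffs (K − S): max(-65.25, 0) = 0, max(-24.75, 0) = 0, max(-0.45, 0) = 0, max(14.13, 0) = 14.13
Node uu (S = 67.5): V_uu = e^(−0.03)·[0.2174·0.0000 + 0.7826·0.0000] = 0.0000
Node ud (S = 40.5): V_ud = e^(−0.03)·[0.2174·0.0000 + 0.7826·0.0000] = 0.0000
Node dd (S = 24.3): V_dd = e^(−0.03)·[0.2174·0.0000 + 0.7826·14.1300] = 10.7310
Node u (S = 45): V_u = e^(−0.03)·[0.2174·0.0000 + 0.7826·0.0000] = 0.0000
Node d (S = 27): V_d = e^(−0.03)·[0.2174·0.0000 + 0.7826·10.7310] = 8.1496
Node 0 (S = 30): V_0 = e^(−0.03)·[0.2174·0.0000 + 0.7826·8.1496] = 6.1892

$6.19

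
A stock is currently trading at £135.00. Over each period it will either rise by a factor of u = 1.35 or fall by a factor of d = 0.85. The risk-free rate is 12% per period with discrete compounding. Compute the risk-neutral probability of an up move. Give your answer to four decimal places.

Risk-neutral probability p = (1 + 0.12 − 0.85)/(1.35 − 0.85) = 0.2700/0.5000 = 0.5400

p = 0.5400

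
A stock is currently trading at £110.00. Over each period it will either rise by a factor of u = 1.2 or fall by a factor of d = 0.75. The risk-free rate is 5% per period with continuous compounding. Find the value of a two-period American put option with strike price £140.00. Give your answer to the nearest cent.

Risk-neutral probability p = (e^0.05 − 0.75)/(1.2 − 0.75) = 0.3013/0.4500 = 0.6695
Terminal stock prices: S_uu = 158.4, S_ud = 99, S_dd = 61.88
Terminal payoffs (K − S): max(-18.4, 0) = 0, max(41, 0) = 41, max(78.12, 0) = 78.12
Node u (S = 132): continuation = e^(−0.05)·[0.6695·0.0000 + 0.3305·41.0000] = 12.8900; exercise value = 8.0000 ≤ continuation, so V_u = 12.8900
Node d (S = 82.5): continuation = e^(−0.05)·[0.6695·41.0000 + 0.3305·78.1250] = 50.6721; exercise value = 57.5000 > continuation, so V_d = 57.5000 (exercise)
Node 0 (S = 110): continuation = e^(−0.05)·[0.6695·12.8900 + 0.3305·57.5000] = 26.2862; exercise value = 30.0000 > continuation, so V_0 = 30.0000 (exercise)

£30.00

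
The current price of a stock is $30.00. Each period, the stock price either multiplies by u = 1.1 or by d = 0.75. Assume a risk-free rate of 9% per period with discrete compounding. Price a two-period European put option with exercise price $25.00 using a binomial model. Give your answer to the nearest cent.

$0.02

Risk-neutral probability p = (1 + 0.09 − 0.75)/(1.1 − 0.75) = 0.3400/0.3500 = 0.9714
Terminal stock prices: S_uu = 36.3, S_ud = 24.75, S_dd = 16.88
Terminal payoffs (K − S): max(-11.3, 0) = 0, max(0.25, 0) = 0.25, max(8.125, 0) = 8.125
Node u (S = 33): V_u = 1/1.09·[0.9714·0.0000 + 0.0286·0.2500] = 0.0066
Node d (S = 22.5): V_d = 1/1.09·[0.9714·0.2500 + 0.0286·8.1250] = 0.4358
Node 0 (S = 30): V_0 = 1/1.09·[0.9714·0.0066 + 0.0286·0.4358] = 0.0173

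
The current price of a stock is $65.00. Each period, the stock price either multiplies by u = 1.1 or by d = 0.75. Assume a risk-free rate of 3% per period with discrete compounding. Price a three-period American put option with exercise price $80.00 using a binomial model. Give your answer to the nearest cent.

Risk-neutral probability p = (1 + 0.03 − 0.75)/(1.1 − 0.75) = 0.2800/0.3500 = 0.8000
Terminal stock prices: S_uuu = 86.52, S_uud = 58.99, S_udd = 40.22, S_ddd = 27.42
Terminal payoffs (K − S): max(-6.515, 0) = 0, max(21.01, 0) = 21.01, max(39.78, 0) = 39.78, max(52.58, 0) = 52.58
Node uu (S = 78.65): continuation = 1/1.03·[0.8000·0.0000 + 0.2000·21.0125] = 4.0801; exercise value = 1.3500 ≤ continuation, so V_uu = 4.0801
Node ud (S = 53.62): continuation = 1/1.03·[0.8000·21.0125 + 0.2000·39.7812] = 24.0449; exercise value = 26.3750 > continuation, so V_ud = 26.3750 (exercise)
Node dd (S = 36.56): continuation = 1/1.03·[0.8000·39.7812 + 0.2000·52.5781] = 41.1074; exercise value = 43.4375 > continuation, so V_dd = 43.4375 (exercise)
Node u (S = 71.5): continuation = 1/1.03·[0.8000·4.0801 + 0.2000·26.3750] = 8.2904; exercise value = 8.5000 > continuation, so V_u = 8.5000 (exercise)
Node d (S = 48.75): continuation = 1/1.03·[0.8000·26.3750 + 0.2000·43.4375] = 28.9199; exercise value = 31.2500 > continuation, so V_d = 31.2500 (exercise)
Node 0 (S = 65): continuation = 1/1.03·[0.8000·8.5000 + 0.2000·31.2500] = 12.6699; exercise value = 15.0000 > continuation, so V_0 = 15.0000 (exercise)

$15.00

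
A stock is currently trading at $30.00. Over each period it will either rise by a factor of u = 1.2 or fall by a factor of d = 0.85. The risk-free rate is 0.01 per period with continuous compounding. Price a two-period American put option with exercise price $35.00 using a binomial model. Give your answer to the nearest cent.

Risk-neutral probability p = (e^0.01 − 0.85)/(1.2 − 0.85) = 0.1601/0.3500 = 0.4573
Terminal stock prices: S_uu = 43.2, S_ud = 30.6, S_dd = 21.67
Terminal payoffs (K − S): max(-8.2, 0) = 0, max(4.4, 0) = 4.4, max(13.33, 0) = 13.33
Node u (S = 36): continuation = e^(−0.01)·[0.4573·0.0000 + 0.5427·4.4000] = 2.3642; exercise value = 0.0000 ≤ continuation, so V_u = 2.3642
Node d (S = 25.5): continuation = e^(−0.01)·[0.4573·4.4000 + 0.5427·13.3250] = 9.1517; exercise value = 9.5000 > continuation, so V_d = 9.5000 (exercise)
Node 0 (S = 30): continuation = e^(−0.01)·[0.4573·2.3642 + 0.5427·9.5000] = 6.1748; exercise value = 5.0000 ≤ continuation, so V_0 = 6.1748

$6.17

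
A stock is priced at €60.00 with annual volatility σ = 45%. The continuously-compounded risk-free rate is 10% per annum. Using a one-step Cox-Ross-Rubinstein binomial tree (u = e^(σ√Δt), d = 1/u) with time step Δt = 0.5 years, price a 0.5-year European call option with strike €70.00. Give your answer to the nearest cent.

CRR parameters: u = e^(σ√Δt) = e^(0.45·√0.5) = 1.3746, d = 1/u = 0.7275
Per-period rate: rΔt = 0.1·0.5 = 0.05, so R = e^0.05 = 1.0513
Risk-neutral probability p = (e^0.05 − 0.7275)/(1.3746 − 0.7275) = 0.3238/0.6472 = 0.5003
Terminal stock prices: S_u = 82.48, S_d = 43.65
Terminal payoffs (S − K): max(12.48, 0) = 12.48, max(-26.35, 0) = 0
Node 0 (S = 60): V_0 = e^(−0.05)·[0.5003·12.4789 + 0.4997·0.0000] = 5.9391

€5.94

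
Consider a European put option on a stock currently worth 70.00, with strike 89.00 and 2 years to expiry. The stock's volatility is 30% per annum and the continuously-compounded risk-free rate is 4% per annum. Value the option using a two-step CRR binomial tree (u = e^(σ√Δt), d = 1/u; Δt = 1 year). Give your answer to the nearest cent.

20.79

CRR parameters: u = e^(σ√Δt) = e^(0.3·√1) = 1.3499, d = 1/u = 0.7408
Per-period rate: rΔt = 0.04·1 = 0.04, so R = e^0.04 = 1.0408
Risk-neutral probability p = (e^0.04 − 0.7408)/(1.3499 − 0.7408) = 0.3000/0.6090 = 0.4926
Terminal stock prices: S_uu = 127.5, S_ud = 70, S_dd = 38.42
Terminal payoffs (K − S): max(-38.55, 0) = 0, max(19, 0) = 19, max(50.58, 0) = 50.58
Node u (S = 94.49): V_u = e^(−0.04)·[0.4926·0.0000 + 0.5074·19.0000] = 9.2632
Node d (S = 51.86): V_d = e^(−0.04)·[0.4926·19.0000 + 0.5074·50.5832] = 33.6530
Node 0 (S = 70): V_0 = e^(−0.04)·[0.4926·9.2632 + 0.5074·33.6530] = 20.7909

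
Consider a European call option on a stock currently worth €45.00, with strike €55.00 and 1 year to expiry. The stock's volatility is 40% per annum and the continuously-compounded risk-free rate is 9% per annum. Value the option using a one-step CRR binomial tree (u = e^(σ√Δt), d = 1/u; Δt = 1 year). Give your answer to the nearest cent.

CRR parameters: u = e^(σ√Δt) = e^(0.4·√1) = 1.4918, d = 1/u = 0.6703
Per-period rate: rΔt = 0.09·1 = 0.09, so R = e^0.09 = 1.0942
Risk-neutral probability p = (e^0.09 − 0.6703)/(1.4918 − 0.6703) = 0.4239/0.8215 = 0.5159
Terminal stock prices: S_u = 67.13, S_d = 30.16
Terminal payoffs (S − K): max(12.13, 0) = 12.13, max(-24.84, 0) = 0
Node 0 (S = 45): V_0 = e^(−0.09)·[0.5159·12.1321 + 0.4841·0.0000] = 5.7208

€5.72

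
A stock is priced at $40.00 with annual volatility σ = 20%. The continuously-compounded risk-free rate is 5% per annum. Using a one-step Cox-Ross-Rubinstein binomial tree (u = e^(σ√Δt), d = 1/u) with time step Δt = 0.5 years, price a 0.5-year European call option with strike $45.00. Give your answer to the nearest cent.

$0.58

CRR parameters: u = e^(σ√Δt) = e^(0.2·√0.5) = 1.1519, d = 1/u = 0.8681
Per-period rate: rΔt = 0.05·0.5 = 0.025, so R = e^0.025 = 1.0253
Risk-neutral probability p = (e^0.025 − 0.8681)/(1.1519 − 0.8681) = 0.1572/0.2838 = 0.5539
Terminal stock prices: S_u = 46.08, S_d = 34.72
Terminal payoffs (S − K): max(1.076, 0) = 1.076, max(-10.28, 0) = 0
Node 0 (S = 40): V_0 = e^(−0.025)·[0.5539·1.0764 + 0.4461·0.0000] = 0.5815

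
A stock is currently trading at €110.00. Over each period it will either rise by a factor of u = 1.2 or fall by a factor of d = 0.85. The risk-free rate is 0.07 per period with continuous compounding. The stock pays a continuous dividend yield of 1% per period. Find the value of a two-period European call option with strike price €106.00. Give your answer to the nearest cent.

Per-period risk-free factor R = e^0.07 = 1.0725; dividend-adjusted growth = e^(0.07−0.01) = 1.0618.
Risk-neutral probability p = (1.0618 − 0.85)/(1.2 − 0.85) = 0.2118/0.3500 = 0.6052
Terminal stock prices: S_uu = 158.4, S_ud = 112.2, S_dd = 79.47
Terminal payoffs (S − K): max(52.4, 0) = 52.4, max(6.2, 0) = 6.2, max(-26.53, 0) = 0
Node u (S = 132): V_u = e^(−0.07)·[0.6052·52.4000 + 0.3948·6.2000] = 31.8528
Node d (S = 93.5): V_d = e^(−0.07)·[0.6052·6.2000 + 0.3948·0.0000] = 3.4988
Node 0 (S = 110): V_0 = e^(−0.07)·[0.6052·31.8528 + 0.3948·3.4988] = 19.2633

€19.26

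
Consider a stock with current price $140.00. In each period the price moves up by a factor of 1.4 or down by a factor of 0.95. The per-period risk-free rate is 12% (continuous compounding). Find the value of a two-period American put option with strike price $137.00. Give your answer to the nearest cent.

Risk-neutral probability p = (e^0.12 − 0.95)/(1.4 − 0.95) = 0.1775/0.4500 = 0.3944
Terminal stock prices: S_uu = 274.4, S_ud = 186.2, S_dd = 126.3
Terminal payoffs (K − S): max(-137.4, 0) = 0, max(-49.2, 0) = 0, max(10.65, 0) = 10.65
Node u (S = 196): continuation = e^(−0.12)·[0.3944·0.0000 + 0.6056·0.0000] = 0.0000; exercise value = 0.0000 ≤ continuation, so V_u = 0.0000
Node d (S = 133): continuation = e^(−0.12)·[0.3944·0.0000 + 0.6056·10.6500] = 5.7200; exercise value = 4.0000 ≤ continuation, so V_d = 5.7200
Node 0 (S = 140): continuation = e^(−0.12)·[0.3944·0.0000 + 0.6056·5.7200] = 3.0721; exercise value = 0.0000 ≤ continuation, so V_0 = 3.0721

$3.07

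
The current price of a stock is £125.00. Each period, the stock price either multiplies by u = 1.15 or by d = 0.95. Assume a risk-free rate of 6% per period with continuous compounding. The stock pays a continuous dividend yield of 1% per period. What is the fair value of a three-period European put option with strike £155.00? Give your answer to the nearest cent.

£12.62

Per-period risk-free factor R = e^0.06 = 1.0618; dividend-adjusted growth = e^(0.06−0.01) = 1.0513.
Risk-neutral probability p = (1.0513 − 0.95)/(1.15 − 0.95) = 0.1013/0.2000 = 0.5064
Terminal stock prices: S_uuu = 190.1, S_uud = 157, S_udd = 129.7, S_ddd = 107.2
Terminal payoffs (K − S): max(-35.11, 0) = 0, max(-2.047, 0) = 0, max(25.27, 0) = 25.27, max(47.83, 0) = 47.83
Node uu (S = 165.3): V_uu = e^(−0.06)·[0.5064·0.0000 + 0.4936·0.0000] = 0.0000
Node ud (S = 136.6): V_ud = e^(−0.06)·[0.5064·0.0000 + 0.4936·25.2656] = 11.7459
Node dd (S = 112.8): V_dd = e^(−0.06)·[0.5064·25.2656 + 0.4936·47.8281] = 34.2835
Node u (S = 143.8): V_u = e^(−0.06)·[0.5064·0.0000 + 0.4936·11.7459] = 5.4606
Node d (S = 118.8): V_d = e^(−0.06)·[0.5064·11.7459 + 0.4936·34.2835] = 21.5395
Node 0 (S = 125): V_0 = e^(−0.06)·[0.5064·5.4606 + 0.4936·21.5395] = 12.6177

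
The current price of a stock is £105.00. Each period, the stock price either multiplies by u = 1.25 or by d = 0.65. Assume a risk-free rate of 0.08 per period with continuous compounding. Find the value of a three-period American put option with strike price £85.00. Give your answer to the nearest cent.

£5.59

Risk-neutral probability p = (e^0.08 − 0.65)/(1.25 − 0.65) = 0.4333/0.6000 = 0.7221
Terminal stock prices: S_uuu = 205.1, S_uud = 106.6, S_udd = 55.45, S_ddd = 28.84
Terminal payoffs (K − S): max(-120.1, 0) = 0, max(-21.64, 0) = 0, max(29.55, 0) = 29.55, max(56.16, 0) = 56.16
Node uu (S = 164.1): continuation = e^(−0.08)·[0.7221·0.0000 + 0.2779·0.0000] = 0.0000; exercise value = 0.0000 ≤ continuation, so V_uu = 0.0000
Node ud (S = 85.31): continuation = e^(−0.08)·[0.7221·0.0000 + 0.2779·29.5469] = 7.5785; exercise value = 0.0000 ≤ continuation, so V_ud = 7.5785
Node dd (S = 44.36): continuation = e^(−0.08)·[0.7221·29.5469 + 0.2779·56.1644] = 34.1024; exercise value = 40.6375 > continuation, so V_dd = 40.6375 (exercise)
Node u (S = 131.2): continuation = e^(−0.08)·[0.7221·0.0000 + 0.2779·7.5785] = 1.9438; exercise value = 0.0000 ≤ continuation, so V_u = 1.9438
Node d (S = 68.25): continuation = e^(−0.08)·[0.7221·7.5785 + 0.2779·40.6375] = 15.4753; exercise value = 16.7500 > continuation, so V_d = 16.7500 (exercise)
Node 0 (S = 105): continuation = e^(−0.08)·[0.7221·1.9438 + 0.2779·16.7500] = 5.5921; exercise value = 0.0000 ≤ continuation, so V_0 = 5.5921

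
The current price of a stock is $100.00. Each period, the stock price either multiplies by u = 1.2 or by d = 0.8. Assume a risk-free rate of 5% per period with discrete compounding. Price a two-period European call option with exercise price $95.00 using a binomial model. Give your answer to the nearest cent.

$17.79

Risk-neutral probability p = (1 + 0.05 − 0.8)/(1.2 − 0.8) = 0.2500/0.4000 = 0.6250
Terminal stock prices: S_uu = 144, S_ud = 96, S_dd = 64
Terminal payoffs (S − K): max(49, 0) = 49, max(1, 0) = 1, max(-31, 0) = 0
Node u (S = 120): V_u = 1/1.05·[0.6250·49.0000 + 0.3750·1.0000] = 29.5238
Node d (S = 80): V_d = 1/1.05·[0.6250·1.0000 + 0.3750·0.0000] = 0.5952
Node 0 (S = 100): V_0 = 1/1.05·[0.6250·29.5238 + 0.3750·0.5952] = 17.7863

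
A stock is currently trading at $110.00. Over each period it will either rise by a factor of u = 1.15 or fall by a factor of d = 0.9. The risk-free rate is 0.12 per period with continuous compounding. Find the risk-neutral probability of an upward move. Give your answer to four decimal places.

p = 0.9100

Risk-neutral probability p = (e^0.12 − 0.9)/(1.15 − 0.9) = 0.2275/0.2500 = 0.9100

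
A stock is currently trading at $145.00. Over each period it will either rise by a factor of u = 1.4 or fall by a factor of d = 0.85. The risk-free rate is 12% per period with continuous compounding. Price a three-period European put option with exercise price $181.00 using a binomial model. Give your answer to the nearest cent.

$16.70

Risk-neutral probability p = (e^0.12 − 0.85)/(1.4 − 0.85) = 0.2775/0.5500 = 0.5045
Terminal stock prices: S_uuu = 397.9, S_uud = 241.6, S_udd = 146.7, S_ddd = 89.05
Terminal payoffs (K − S): max(-216.9, 0) = 0, max(-60.57, 0) = 0, max(34.33, 0) = 34.33, max(91.95, 0) = 91.95
Node uu (S = 284.2): V_uu = e^(−0.12)·[0.5045·0.0000 + 0.4955·0.0000] = 0.0000
Node ud (S = 172.5): V_ud = e^(−0.12)·[0.5045·0.0000 + 0.4955·34.3325] = 15.0869
Node dd (S = 104.8): V_dd = e^(−0.12)·[0.5045·34.3325 + 0.4955·91.9519] = 55.7701
Node u (S = 203): V_u = e^(−0.12)·[0.5045·0.0000 + 0.4955·15.0869] = 6.6297
Node d (S = 123.2): V_d = e^(−0.12)·[0.5045·15.0869 + 0.4955·55.7701] = 31.2584
Node 0 (S = 145): V_0 = e^(−0.12)·[0.5045·6.6297 + 0.4955·31.2584] = 16.7027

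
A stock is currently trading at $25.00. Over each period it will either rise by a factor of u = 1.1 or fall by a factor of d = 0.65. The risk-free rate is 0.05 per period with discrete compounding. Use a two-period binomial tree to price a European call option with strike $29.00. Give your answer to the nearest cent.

Risk-neutral probability p = (1 + 0.05 − 0.65)/(1.1 − 0.65) = 0.4000/0.4500 = 0.8889
Terminal stock prices: S_uu = 30.25, S_ud = 17.88, S_dd = 10.56
Terminal payoffs (S − K): max(1.25, 0) = 1.25, max(-11.12, 0) = 0, max(-18.44, 0) = 0
Node u (S = 27.5): V_u = 1/1.05·[0.8889·1.2500 + 0.1111·0.0000] = 1.0582
Node d (S = 16.25): V_d = 1/1.05·[0.8889·0.0000 + 0.1111·0.0000] = 0.0000
Node 0 (S = 25): V_0 = 1/1.05·[0.8889·1.0582 + 0.1111·0.0000] = 0.8958

$0.90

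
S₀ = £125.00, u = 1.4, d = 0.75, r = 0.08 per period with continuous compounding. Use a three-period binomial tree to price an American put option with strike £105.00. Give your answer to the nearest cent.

Risk-neutral probability p = (e^0.08 − 0.75)/(1.4 − 0.75) = 0.3333/0.6500 = 0.5127
Terminal stock prices: S_uuu = 343, S_uud = 183.7, S_udd = 98.44, S_ddd = 52.73
Terminal payoffs (K − S): max(-238, 0) = 0, max(-78.75, 0) = 0, max(6.562, 0) = 6.562, max(52.27, 0) = 52.27
Node uu (S = 245): continuation = e^(−0.08)·[0.5127·0.0000 + 0.4873·0.0000] = 0.0000; exercise value = 0.0000 ≤ continuation, so V_uu = 0.0000
Node ud (S = 131.2): continuation = e^(−0.08)·[0.5127·0.0000 + 0.4873·6.5625] = 2.9517; exercise value = 0.0000 ≤ continuation, so V_ud = 2.9517
Node dd (S = 70.31): continuation = e^(−0.08)·[0.5127·6.5625 + 0.4873·52.2656] = 26.6147; exercise value = 34.6875 > continuation, so V_dd = 34.6875 (exercise)
Node u (S = 175): continuation = e^(−0.08)·[0.5127·0.0000 + 0.4873·2.9517] = 1.3277; exercise value = 0.0000 ≤ continuation, so V_u = 1.3277
Node d (S = 93.75): continuation = e^(−0.08)·[0.5127·2.9517 + 0.4873·34.6875] = 16.9992; exercise value = 11.2500 ≤ continuation, so V_d = 16.9992
Node 0 (S = 125): continuation = e^(−0.08)·[0.5127·1.3277 + 0.4873·16.9992] = 8.2745; exercise value = 0.0000 ≤ continuation, so V_0 = 8.2745

£8.27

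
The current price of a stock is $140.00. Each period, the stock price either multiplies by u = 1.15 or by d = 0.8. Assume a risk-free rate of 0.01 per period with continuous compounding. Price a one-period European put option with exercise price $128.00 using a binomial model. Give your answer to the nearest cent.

Risk-neutral probability p = (e^0.01 − 0.8)/(1.15 − 0.8) = 0.2101/0.3500 = 0.6001
Terminal stock prices: S_u = 161, S_d = 112
Terminal payoffs (K − S): max(-33, 0) = 0, max(16, 0) = 16
Node 0 (S = 140): V_0 = e^(−0.01)·[0.6001·0.0000 + 0.3999·16.0000] = 6.3340

$6.33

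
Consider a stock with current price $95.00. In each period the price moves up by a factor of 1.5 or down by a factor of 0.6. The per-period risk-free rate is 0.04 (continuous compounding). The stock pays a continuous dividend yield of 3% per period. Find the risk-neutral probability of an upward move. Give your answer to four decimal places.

p = 0.4556

Per-period risk-free factor R = e^0.04 = 1.0408; dividend-adjusted growth = e^(0.04−0.03) = 1.0101.
Risk-neutral probability p = (1.0101 − 0.6)/(1.5 − 0.6) = 0.4101/0.9000 = 0.4556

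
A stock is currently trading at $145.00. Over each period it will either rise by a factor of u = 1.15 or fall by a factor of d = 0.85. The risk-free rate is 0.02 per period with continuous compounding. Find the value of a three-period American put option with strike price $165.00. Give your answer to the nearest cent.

$23.45

Risk-neutral probability p = (e^0.02 − 0.85)/(1.15 − 0.85) = 0.1702/0.3000 = 0.5673
Terminal stock prices: S_uuu = 220.5, S_uud = 163, S_udd = 120.5, S_ddd = 89.05
Terminal payoffs (K − S): max(-55.53, 0) = 0, max(2.002, 0) = 2.002, max(44.52, 0) = 44.52, max(75.95, 0) = 75.95
Node uu (S = 191.8): continuation = e^(−0.02)·[0.5673·0.0000 + 0.4327·2.0019] = 0.8490; exercise value = 0.0000 ≤ continuation, so V_uu = 0.8490
Node ud (S = 141.7): continuation = e^(−0.02)·[0.5673·2.0019 + 0.4327·44.5231] = 19.9953; exercise value = 23.2625 > continuation, so V_ud = 23.2625 (exercise)
Node dd (S = 104.8): continuation = e^(−0.02)·[0.5673·44.5231 + 0.4327·75.9519] = 56.9703; exercise value = 60.2375 > continuation, so V_dd = 60.2375 (exercise)
Node u (S = 166.8): continuation = e^(−0.02)·[0.5673·0.8490 + 0.4327·23.2625] = 10.3376; exercise value = 0.0000 ≤ continuation, so V_u = 10.3376
Node d (S = 123.2): continuation = e^(−0.02)·[0.5673·23.2625 + 0.4327·60.2375] = 38.4828; exercise value = 41.7500 > continuation, so V_d = 41.7500 (exercise)
Node 0 (S = 145): continuation = e^(−0.02)·[0.5673·10.3376 + 0.4327·41.7500] = 23.4548; exercise value = 20.0000 ≤ continuation, so V_0 = 23.4548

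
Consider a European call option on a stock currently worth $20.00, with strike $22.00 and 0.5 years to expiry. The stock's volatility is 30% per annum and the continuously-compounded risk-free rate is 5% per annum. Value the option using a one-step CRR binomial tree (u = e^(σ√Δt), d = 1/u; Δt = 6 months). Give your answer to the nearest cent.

$1.35

CRR parameters: u = e^(σ√Δt) = e^(0.3·√0.5) = 1.2363, d = 1/u = 0.8089
Per-period rate: rΔt = 0.05·0.5 = 0.025, so R = e^0.025 = 1.0253
Risk-neutral probability p = (e^0.025 − 0.8089)/(1.2363 − 0.8089) = 0.2165/0.4275 = 0.5064
Terminal stock prices: S_u = 24.73, S_d = 16.18
Terminal payoffs (S − K): max(2.726, 0) = 2.726, max(-5.823, 0) = 0
Node 0 (S = 20): V_0 = e^(−0.025)·[0.5064·2.7262 + 0.4936·0.0000] = 1.3464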